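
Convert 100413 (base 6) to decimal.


Positional values (base 6):
  3 × 6^0 = 3 × 1 = 3
  1 × 6^1 = 1 × 6 = 6
  4 × 6^2 = 4 × 36 = 144
  0 × 6^3 = 0 × 216 = 0
  0 × 6^4 = 0 × 1296 = 0
  1 × 6^5 = 1 × 7776 = 7776
Sum = 3 + 6 + 144 + 0 + 0 + 7776
= 7929


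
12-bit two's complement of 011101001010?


Original: 011101001010
Step 1 - Invert all bits: 100010110101
Step 2 - Add 1: 100010110101 + 1
= 100010110110 (represents -1866)


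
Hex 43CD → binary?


Each hex digit → 4 binary bits:
  4 = 0100
  3 = 0011
  C = 1100
  D = 1101
Concatenate: 0100 0011 1100 1101
= 0100001111001101


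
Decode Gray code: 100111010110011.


Gray code: 100111010110011
MSB stays the same: 1
Each subsequent bit = prev_binary XOR current_gray:
  B[1] = 1 XOR 0 = 1
  B[2] = 1 XOR 0 = 1
  B[3] = 1 XOR 1 = 0
  B[4] = 0 XOR 1 = 1
  B[5] = 1 XOR 1 = 0
  B[6] = 0 XOR 0 = 0
  B[7] = 0 XOR 1 = 1
  B[8] = 1 XOR 0 = 1
  B[9] = 1 XOR 1 = 0
  B[10] = 0 XOR 1 = 1
  B[11] = 1 XOR 0 = 1
  B[12] = 1 XOR 0 = 1
  B[13] = 1 XOR 1 = 0
  B[14] = 0 XOR 1 = 1
= 111010011011101 (29917 decimal)


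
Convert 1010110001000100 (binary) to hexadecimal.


Group into 4-bit nibbles: 1010110001000100
  1010 = A
  1100 = C
  0100 = 4
  0100 = 4
= 0xAC44


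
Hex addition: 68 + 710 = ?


Align and add column by column (LSB to MSB, each column mod 16 with carry):
  0068
+ 0710
  ----
  col 0: 8(8) + 0(0) + 0 (carry in) = 8 → 8(8), carry out 0
  col 1: 6(6) + 1(1) + 0 (carry in) = 7 → 7(7), carry out 0
  col 2: 0(0) + 7(7) + 0 (carry in) = 7 → 7(7), carry out 0
  col 3: 0(0) + 0(0) + 0 (carry in) = 0 → 0(0), carry out 0
Reading digits MSB→LSB: 0778
Strip leading zeros: 778
= 0x778


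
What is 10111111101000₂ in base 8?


Group into 3-bit groups: 010111111101000
  010 = 2
  111 = 7
  111 = 7
  101 = 5
  000 = 0
= 0o27750


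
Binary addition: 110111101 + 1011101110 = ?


Align and add column by column (LSB to MSB, carry propagating):
  00110111101
+ 01011101110
  -----------
  col 0: 1 + 0 + 0 (carry in) = 1 → bit 1, carry out 0
  col 1: 0 + 1 + 0 (carry in) = 1 → bit 1, carry out 0
  col 2: 1 + 1 + 0 (carry in) = 2 → bit 0, carry out 1
  col 3: 1 + 1 + 1 (carry in) = 3 → bit 1, carry out 1
  col 4: 1 + 0 + 1 (carry in) = 2 → bit 0, carry out 1
  col 5: 1 + 1 + 1 (carry in) = 3 → bit 1, carry out 1
  col 6: 0 + 1 + 1 (carry in) = 2 → bit 0, carry out 1
  col 7: 1 + 1 + 1 (carry in) = 3 → bit 1, carry out 1
  col 8: 1 + 0 + 1 (carry in) = 2 → bit 0, carry out 1
  col 9: 0 + 1 + 1 (carry in) = 2 → bit 0, carry out 1
  col 10: 0 + 0 + 1 (carry in) = 1 → bit 1, carry out 0
Reading bits MSB→LSB: 10010101011
Strip leading zeros: 10010101011
= 10010101011


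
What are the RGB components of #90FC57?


Hex: #90FC57
R = 90₁₆ = 144
G = FC₁₆ = 252
B = 57₁₆ = 87
= RGB(144, 252, 87)


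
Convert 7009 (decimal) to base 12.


Divide by 12 repeatedly:
7009 ÷ 12 = 584 remainder 1
584 ÷ 12 = 48 remainder 8
48 ÷ 12 = 4 remainder 0
4 ÷ 12 = 0 remainder 4
Reading remainders bottom-up:
= 4081


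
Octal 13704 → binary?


Each octal digit → 3 binary bits:
  1 = 001
  3 = 011
  7 = 111
  0 = 000
  4 = 100
Concatenate: 001 011 111 000 100
= 001011111000100


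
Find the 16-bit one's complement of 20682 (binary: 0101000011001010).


Original: 0101000011001010
Invert all bits:
  bit 0: 0 → 1
  bit 1: 1 → 0
  bit 2: 0 → 1
  bit 3: 1 → 0
  bit 4: 0 → 1
  bit 5: 0 → 1
  bit 6: 0 → 1
  bit 7: 0 → 1
  bit 8: 1 → 0
  bit 9: 1 → 0
  bit 10: 0 → 1
  bit 11: 0 → 1
  bit 12: 1 → 0
  bit 13: 0 → 1
  bit 14: 1 → 0
  bit 15: 0 → 1
= 1010111100110101


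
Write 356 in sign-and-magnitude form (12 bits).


Sign bit: 0 (positive)
Magnitude: 356 = 00101100100
= 000101100100


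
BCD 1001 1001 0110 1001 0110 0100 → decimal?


Each 4-bit group → digit:
  1001 → 9
  1001 → 9
  0110 → 6
  1001 → 9
  0110 → 6
  0100 → 4
= 996964


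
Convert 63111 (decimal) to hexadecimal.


Divide by 16 repeatedly:
63111 ÷ 16 = 3944 remainder 7 (7)
3944 ÷ 16 = 246 remainder 8 (8)
246 ÷ 16 = 15 remainder 6 (6)
15 ÷ 16 = 0 remainder 15 (F)
Reading remainders bottom-up:
= 0xF687


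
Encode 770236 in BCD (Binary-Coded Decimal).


Each digit → 4-bit binary:
  7 → 0111
  7 → 0111
  0 → 0000
  2 → 0010
  3 → 0011
  6 → 0110
= 0111 0111 0000 0010 0011 0110


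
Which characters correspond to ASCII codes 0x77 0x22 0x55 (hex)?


Codes (hex): 0x77 0x22 0x55
Per-code ASCII lookup:
  0x77 = 119  (range 97-122: lowercase, 119 - 97 = 22) → 'w'
  0x22 = 34  (special character) → '"'
  0x55 = 85  (range 65-90: uppercase, 85 - 65 = 20) → 'U'
= 'w"U'


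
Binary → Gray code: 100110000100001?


Binary: 100110000100001
Gray code: G = B XOR (B >> 1)
B >> 1 = 010011000010000
100110000100001 XOR 010011000010000:
  1 XOR 0 = 1
  0 XOR 1 = 1
  0 XOR 0 = 0
  1 XOR 0 = 1
  1 XOR 1 = 0
  0 XOR 1 = 1
  0 XOR 0 = 0
  0 XOR 0 = 0
  0 XOR 0 = 0
  1 XOR 0 = 1
  0 XOR 1 = 1
  0 XOR 0 = 0
  0 XOR 0 = 0
  0 XOR 0 = 0
  1 XOR 0 = 1
= 110101000110001


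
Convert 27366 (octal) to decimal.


Positional values:
Position 0: 6 × 8^0 = 6
Position 1: 6 × 8^1 = 48
Position 2: 3 × 8^2 = 192
Position 3: 7 × 8^3 = 3584
Position 4: 2 × 8^4 = 8192
Sum = 6 + 48 + 192 + 3584 + 8192
= 12022


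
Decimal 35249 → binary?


Divide by 2 repeatedly:
35249 ÷ 2 = 17624 remainder 1
17624 ÷ 2 = 8812 remainder 0
8812 ÷ 2 = 4406 remainder 0
4406 ÷ 2 = 2203 remainder 0
2203 ÷ 2 = 1101 remainder 1
1101 ÷ 2 = 550 remainder 1
550 ÷ 2 = 275 remainder 0
275 ÷ 2 = 137 remainder 1
137 ÷ 2 = 68 remainder 1
68 ÷ 2 = 34 remainder 0
34 ÷ 2 = 17 remainder 0
17 ÷ 2 = 8 remainder 1
8 ÷ 2 = 4 remainder 0
4 ÷ 2 = 2 remainder 0
2 ÷ 2 = 1 remainder 0
1 ÷ 2 = 0 remainder 1
Reading remainders bottom-up:
= 1000100110110001


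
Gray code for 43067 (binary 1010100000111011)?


Binary: 1010100000111011
Gray code: G = B XOR (B >> 1)
B >> 1 = 0101010000011101
1010100000111011 XOR 0101010000011101:
  1 XOR 0 = 1
  0 XOR 1 = 1
  1 XOR 0 = 1
  0 XOR 1 = 1
  1 XOR 0 = 1
  0 XOR 1 = 1
  0 XOR 0 = 0
  0 XOR 0 = 0
  0 XOR 0 = 0
  0 XOR 0 = 0
  1 XOR 0 = 1
  1 XOR 1 = 0
  1 XOR 1 = 0
  0 XOR 1 = 1
  1 XOR 0 = 1
  1 XOR 1 = 0
= 1111110000100110


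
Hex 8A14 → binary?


Each hex digit → 4 binary bits:
  8 = 1000
  A = 1010
  1 = 0001
  4 = 0100
Concatenate: 1000 1010 0001 0100
= 1000101000010100


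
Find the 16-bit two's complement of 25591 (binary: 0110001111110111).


Original: 0110001111110111
Step 1 - Invert all bits: 1001110000001000
Step 2 - Add 1: 1001110000001000 + 1
= 1001110000001001 (represents -25591)


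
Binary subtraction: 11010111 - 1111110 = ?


Align and subtract column by column (LSB to MSB, borrowing when needed):
  11010111
- 01111110
  --------
  col 0: (1 - 0 borrow-in) - 0 → 1 - 0 = 1, borrow out 0
  col 1: (1 - 0 borrow-in) - 1 → 1 - 1 = 0, borrow out 0
  col 2: (1 - 0 borrow-in) - 1 → 1 - 1 = 0, borrow out 0
  col 3: (0 - 0 borrow-in) - 1 → borrow from next column: (0+2) - 1 = 1, borrow out 1
  col 4: (1 - 1 borrow-in) - 1 → borrow from next column: (0+2) - 1 = 1, borrow out 1
  col 5: (0 - 1 borrow-in) - 1 → borrow from next column: (-1+2) - 1 = 0, borrow out 1
  col 6: (1 - 1 borrow-in) - 1 → borrow from next column: (0+2) - 1 = 1, borrow out 1
  col 7: (1 - 1 borrow-in) - 0 → 0 - 0 = 0, borrow out 0
Reading bits MSB→LSB: 01011001
Strip leading zeros: 1011001
= 1011001


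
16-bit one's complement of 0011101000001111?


Original: 0011101000001111
Invert all bits:
  bit 0: 0 → 1
  bit 1: 0 → 1
  bit 2: 1 → 0
  bit 3: 1 → 0
  bit 4: 1 → 0
  bit 5: 0 → 1
  bit 6: 1 → 0
  bit 7: 0 → 1
  bit 8: 0 → 1
  bit 9: 0 → 1
  bit 10: 0 → 1
  bit 11: 0 → 1
  bit 12: 1 → 0
  bit 13: 1 → 0
  bit 14: 1 → 0
  bit 15: 1 → 0
= 1100010111110000


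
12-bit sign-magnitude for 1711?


Sign bit: 0 (positive)
Magnitude: 1711 = 11010101111
= 011010101111


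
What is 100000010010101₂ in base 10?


Positional values:
Bit 0: 1 × 2^0 = 1
Bit 2: 1 × 2^2 = 4
Bit 4: 1 × 2^4 = 16
Bit 7: 1 × 2^7 = 128
Bit 14: 1 × 2^14 = 16384
Sum = 1 + 4 + 16 + 128 + 16384
= 16533


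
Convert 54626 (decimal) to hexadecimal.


Divide by 16 repeatedly:
54626 ÷ 16 = 3414 remainder 2 (2)
3414 ÷ 16 = 213 remainder 6 (6)
213 ÷ 16 = 13 remainder 5 (5)
13 ÷ 16 = 0 remainder 13 (D)
Reading remainders bottom-up:
= 0xD562


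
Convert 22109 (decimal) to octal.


Divide by 8 repeatedly:
22109 ÷ 8 = 2763 remainder 5
2763 ÷ 8 = 345 remainder 3
345 ÷ 8 = 43 remainder 1
43 ÷ 8 = 5 remainder 3
5 ÷ 8 = 0 remainder 5
Reading remainders bottom-up:
= 0o53135


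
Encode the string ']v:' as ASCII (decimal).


String: ']v:'  (3 characters)
Per-character ASCII lookup:
  ']': special character: ']' = 93
  'v': lowercase starts at 97: 'v' = 97 + 21 = 118
  ':': special character: ':' = 58
= 93 118 58


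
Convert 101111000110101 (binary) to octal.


Group into 3-bit groups: 101111000110101
  101 = 5
  111 = 7
  000 = 0
  110 = 6
  101 = 5
= 0o57065


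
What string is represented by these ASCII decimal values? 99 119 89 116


Codes (decimal): 99 119 89 116
Per-code ASCII lookup:
  99  (range 97-122: lowercase, 99 - 97 = 2) → 'c'
  119  (range 97-122: lowercase, 119 - 97 = 22) → 'w'
  89  (range 65-90: uppercase, 89 - 65 = 24) → 'Y'
  116  (range 97-122: lowercase, 116 - 97 = 19) → 't'
= 'cwYt'


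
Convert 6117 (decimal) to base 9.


Divide by 9 repeatedly:
6117 ÷ 9 = 679 remainder 6
679 ÷ 9 = 75 remainder 4
75 ÷ 9 = 8 remainder 3
8 ÷ 9 = 0 remainder 8
Reading remainders bottom-up:
= 8346


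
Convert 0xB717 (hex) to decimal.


Positional values:
Position 0: 7 × 16^0 = 7 × 1 = 7
Position 1: 1 × 16^1 = 1 × 16 = 16
Position 2: 7 × 16^2 = 7 × 256 = 1792
Position 3: B × 16^3 = 11 × 4096 = 45056
Sum = 7 + 16 + 1792 + 45056
= 46871


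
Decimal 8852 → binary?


Divide by 2 repeatedly:
8852 ÷ 2 = 4426 remainder 0
4426 ÷ 2 = 2213 remainder 0
2213 ÷ 2 = 1106 remainder 1
1106 ÷ 2 = 553 remainder 0
553 ÷ 2 = 276 remainder 1
276 ÷ 2 = 138 remainder 0
138 ÷ 2 = 69 remainder 0
69 ÷ 2 = 34 remainder 1
34 ÷ 2 = 17 remainder 0
17 ÷ 2 = 8 remainder 1
8 ÷ 2 = 4 remainder 0
4 ÷ 2 = 2 remainder 0
2 ÷ 2 = 1 remainder 0
1 ÷ 2 = 0 remainder 1
Reading remainders bottom-up:
= 10001010010100


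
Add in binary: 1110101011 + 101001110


Align and add column by column (LSB to MSB, carry propagating):
  01110101011
+ 00101001110
  -----------
  col 0: 1 + 0 + 0 (carry in) = 1 → bit 1, carry out 0
  col 1: 1 + 1 + 0 (carry in) = 2 → bit 0, carry out 1
  col 2: 0 + 1 + 1 (carry in) = 2 → bit 0, carry out 1
  col 3: 1 + 1 + 1 (carry in) = 3 → bit 1, carry out 1
  col 4: 0 + 0 + 1 (carry in) = 1 → bit 1, carry out 0
  col 5: 1 + 0 + 0 (carry in) = 1 → bit 1, carry out 0
  col 6: 0 + 1 + 0 (carry in) = 1 → bit 1, carry out 0
  col 7: 1 + 0 + 0 (carry in) = 1 → bit 1, carry out 0
  col 8: 1 + 1 + 0 (carry in) = 2 → bit 0, carry out 1
  col 9: 1 + 0 + 1 (carry in) = 2 → bit 0, carry out 1
  col 10: 0 + 0 + 1 (carry in) = 1 → bit 1, carry out 0
Reading bits MSB→LSB: 10011111001
Strip leading zeros: 10011111001
= 10011111001


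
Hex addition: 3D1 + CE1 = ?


Align and add column by column (LSB to MSB, each column mod 16 with carry):
  03D1
+ 0CE1
  ----
  col 0: 1(1) + 1(1) + 0 (carry in) = 2 → 2(2), carry out 0
  col 1: D(13) + E(14) + 0 (carry in) = 27 → B(11), carry out 1
  col 2: 3(3) + C(12) + 1 (carry in) = 16 → 0(0), carry out 1
  col 3: 0(0) + 0(0) + 1 (carry in) = 1 → 1(1), carry out 0
Reading digits MSB→LSB: 10B2
Strip leading zeros: 10B2
= 0x10B2


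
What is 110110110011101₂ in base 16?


Group into 4-bit nibbles: 0110110110011101
  0110 = 6
  1101 = D
  1001 = 9
  1101 = D
= 0x6D9D


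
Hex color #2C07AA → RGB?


Hex: #2C07AA
R = 2C₁₆ = 44
G = 07₁₆ = 7
B = AA₁₆ = 170
= RGB(44, 7, 170)


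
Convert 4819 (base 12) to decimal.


Positional values (base 12):
  9 × 12^0 = 9 × 1 = 9
  1 × 12^1 = 1 × 12 = 12
  8 × 12^2 = 8 × 144 = 1152
  4 × 12^3 = 4 × 1728 = 6912
Sum = 9 + 12 + 1152 + 6912
= 8085


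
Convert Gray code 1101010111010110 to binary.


Gray code: 1101010111010110
MSB stays the same: 1
Each subsequent bit = prev_binary XOR current_gray:
  B[1] = 1 XOR 1 = 0
  B[2] = 0 XOR 0 = 0
  B[3] = 0 XOR 1 = 1
  B[4] = 1 XOR 0 = 1
  B[5] = 1 XOR 1 = 0
  B[6] = 0 XOR 0 = 0
  B[7] = 0 XOR 1 = 1
  B[8] = 1 XOR 1 = 0
  B[9] = 0 XOR 1 = 1
  B[10] = 1 XOR 0 = 1
  B[11] = 1 XOR 1 = 0
  B[12] = 0 XOR 0 = 0
  B[13] = 0 XOR 1 = 1
  B[14] = 1 XOR 1 = 0
  B[15] = 0 XOR 0 = 0
= 1001100101100100 (39268 decimal)


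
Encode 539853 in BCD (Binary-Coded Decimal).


Each digit → 4-bit binary:
  5 → 0101
  3 → 0011
  9 → 1001
  8 → 1000
  5 → 0101
  3 → 0011
= 0101 0011 1001 1000 0101 0011


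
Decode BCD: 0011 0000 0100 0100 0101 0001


Each 4-bit group → digit:
  0011 → 3
  0000 → 0
  0100 → 4
  0100 → 4
  0101 → 5
  0001 → 1
= 304451


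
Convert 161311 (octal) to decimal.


Positional values:
Position 0: 1 × 8^0 = 1
Position 1: 1 × 8^1 = 8
Position 2: 3 × 8^2 = 192
Position 3: 1 × 8^3 = 512
Position 4: 6 × 8^4 = 24576
Position 5: 1 × 8^5 = 32768
Sum = 1 + 8 + 192 + 512 + 24576 + 32768
= 58057


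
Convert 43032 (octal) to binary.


Each octal digit → 3 binary bits:
  4 = 100
  3 = 011
  0 = 000
  3 = 011
  2 = 010
Concatenate: 100 011 000 011 010
= 100011000011010


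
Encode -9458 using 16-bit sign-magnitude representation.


Sign bit: 1 (negative)
Magnitude: 9458 = 010010011110010
= 1010010011110010


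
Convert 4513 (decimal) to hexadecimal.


Divide by 16 repeatedly:
4513 ÷ 16 = 282 remainder 1 (1)
282 ÷ 16 = 17 remainder 10 (A)
17 ÷ 16 = 1 remainder 1 (1)
1 ÷ 16 = 0 remainder 1 (1)
Reading remainders bottom-up:
= 0x11A1


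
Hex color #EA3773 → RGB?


Hex: #EA3773
R = EA₁₆ = 234
G = 37₁₆ = 55
B = 73₁₆ = 115
= RGB(234, 55, 115)


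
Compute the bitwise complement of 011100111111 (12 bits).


Original: 011100111111
Invert all bits:
  bit 0: 0 → 1
  bit 1: 1 → 0
  bit 2: 1 → 0
  bit 3: 1 → 0
  bit 4: 0 → 1
  bit 5: 0 → 1
  bit 6: 1 → 0
  bit 7: 1 → 0
  bit 8: 1 → 0
  bit 9: 1 → 0
  bit 10: 1 → 0
  bit 11: 1 → 0
= 100011000000


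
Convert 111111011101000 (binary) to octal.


Group into 3-bit groups: 111111011101000
  111 = 7
  111 = 7
  011 = 3
  101 = 5
  000 = 0
= 0o77350


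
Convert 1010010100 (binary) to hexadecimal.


Group into 4-bit nibbles: 001010010100
  0010 = 2
  1001 = 9
  0100 = 4
= 0x294


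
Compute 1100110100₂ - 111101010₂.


Align and subtract column by column (LSB to MSB, borrowing when needed):
  1100110100
- 0111101010
  ----------
  col 0: (0 - 0 borrow-in) - 0 → 0 - 0 = 0, borrow out 0
  col 1: (0 - 0 borrow-in) - 1 → borrow from next column: (0+2) - 1 = 1, borrow out 1
  col 2: (1 - 1 borrow-in) - 0 → 0 - 0 = 0, borrow out 0
  col 3: (0 - 0 borrow-in) - 1 → borrow from next column: (0+2) - 1 = 1, borrow out 1
  col 4: (1 - 1 borrow-in) - 0 → 0 - 0 = 0, borrow out 0
  col 5: (1 - 0 borrow-in) - 1 → 1 - 1 = 0, borrow out 0
  col 6: (0 - 0 borrow-in) - 1 → borrow from next column: (0+2) - 1 = 1, borrow out 1
  col 7: (0 - 1 borrow-in) - 1 → borrow from next column: (-1+2) - 1 = 0, borrow out 1
  col 8: (1 - 1 borrow-in) - 1 → borrow from next column: (0+2) - 1 = 1, borrow out 1
  col 9: (1 - 1 borrow-in) - 0 → 0 - 0 = 0, borrow out 0
Reading bits MSB→LSB: 0101001010
Strip leading zeros: 101001010
= 101001010


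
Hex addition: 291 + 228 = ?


Align and add column by column (LSB to MSB, each column mod 16 with carry):
  0291
+ 0228
  ----
  col 0: 1(1) + 8(8) + 0 (carry in) = 9 → 9(9), carry out 0
  col 1: 9(9) + 2(2) + 0 (carry in) = 11 → B(11), carry out 0
  col 2: 2(2) + 2(2) + 0 (carry in) = 4 → 4(4), carry out 0
  col 3: 0(0) + 0(0) + 0 (carry in) = 0 → 0(0), carry out 0
Reading digits MSB→LSB: 04B9
Strip leading zeros: 4B9
= 0x4B9


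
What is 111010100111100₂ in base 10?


Positional values:
Bit 2: 1 × 2^2 = 4
Bit 3: 1 × 2^3 = 8
Bit 4: 1 × 2^4 = 16
Bit 5: 1 × 2^5 = 32
Bit 8: 1 × 2^8 = 256
Bit 10: 1 × 2^10 = 1024
Bit 12: 1 × 2^12 = 4096
Bit 13: 1 × 2^13 = 8192
Bit 14: 1 × 2^14 = 16384
Sum = 4 + 8 + 16 + 32 + 256 + 1024 + 4096 + 8192 + 16384
= 30012


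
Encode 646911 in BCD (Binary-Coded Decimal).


Each digit → 4-bit binary:
  6 → 0110
  4 → 0100
  6 → 0110
  9 → 1001
  1 → 0001
  1 → 0001
= 0110 0100 0110 1001 0001 0001


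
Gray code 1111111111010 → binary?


Gray code: 1111111111010
MSB stays the same: 1
Each subsequent bit = prev_binary XOR current_gray:
  B[1] = 1 XOR 1 = 0
  B[2] = 0 XOR 1 = 1
  B[3] = 1 XOR 1 = 0
  B[4] = 0 XOR 1 = 1
  B[5] = 1 XOR 1 = 0
  B[6] = 0 XOR 1 = 1
  B[7] = 1 XOR 1 = 0
  B[8] = 0 XOR 1 = 1
  B[9] = 1 XOR 1 = 0
  B[10] = 0 XOR 0 = 0
  B[11] = 0 XOR 1 = 1
  B[12] = 1 XOR 0 = 1
= 1010101010011 (5459 decimal)


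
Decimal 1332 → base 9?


Divide by 9 repeatedly:
1332 ÷ 9 = 148 remainder 0
148 ÷ 9 = 16 remainder 4
16 ÷ 9 = 1 remainder 7
1 ÷ 9 = 0 remainder 1
Reading remainders bottom-up:
= 1740


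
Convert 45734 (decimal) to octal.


Divide by 8 repeatedly:
45734 ÷ 8 = 5716 remainder 6
5716 ÷ 8 = 714 remainder 4
714 ÷ 8 = 89 remainder 2
89 ÷ 8 = 11 remainder 1
11 ÷ 8 = 1 remainder 3
1 ÷ 8 = 0 remainder 1
Reading remainders bottom-up:
= 0o131246


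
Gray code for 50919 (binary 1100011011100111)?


Binary: 1100011011100111
Gray code: G = B XOR (B >> 1)
B >> 1 = 0110001101110011
1100011011100111 XOR 0110001101110011:
  1 XOR 0 = 1
  1 XOR 1 = 0
  0 XOR 1 = 1
  0 XOR 0 = 0
  0 XOR 0 = 0
  1 XOR 0 = 1
  1 XOR 1 = 0
  0 XOR 1 = 1
  1 XOR 0 = 1
  1 XOR 1 = 0
  1 XOR 1 = 0
  0 XOR 1 = 1
  0 XOR 0 = 0
  1 XOR 0 = 1
  1 XOR 1 = 0
  1 XOR 1 = 0
= 1010010110010100


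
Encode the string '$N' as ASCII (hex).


String: '$N'  (2 characters)
Per-character ASCII lookup:
  '$': special character: '$' = 36 → 0x24
  'N': uppercase starts at 65: 'N' = 65 + 13 = 78 → 0x4E
= 0x24 0x4E


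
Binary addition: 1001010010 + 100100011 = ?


Align and add column by column (LSB to MSB, carry propagating):
  01001010010
+ 00100100011
  -----------
  col 0: 0 + 1 + 0 (carry in) = 1 → bit 1, carry out 0
  col 1: 1 + 1 + 0 (carry in) = 2 → bit 0, carry out 1
  col 2: 0 + 0 + 1 (carry in) = 1 → bit 1, carry out 0
  col 3: 0 + 0 + 0 (carry in) = 0 → bit 0, carry out 0
  col 4: 1 + 0 + 0 (carry in) = 1 → bit 1, carry out 0
  col 5: 0 + 1 + 0 (carry in) = 1 → bit 1, carry out 0
  col 6: 1 + 0 + 0 (carry in) = 1 → bit 1, carry out 0
  col 7: 0 + 0 + 0 (carry in) = 0 → bit 0, carry out 0
  col 8: 0 + 1 + 0 (carry in) = 1 → bit 1, carry out 0
  col 9: 1 + 0 + 0 (carry in) = 1 → bit 1, carry out 0
  col 10: 0 + 0 + 0 (carry in) = 0 → bit 0, carry out 0
Reading bits MSB→LSB: 01101110101
Strip leading zeros: 1101110101
= 1101110101


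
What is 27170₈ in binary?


Each octal digit → 3 binary bits:
  2 = 010
  7 = 111
  1 = 001
  7 = 111
  0 = 000
Concatenate: 010 111 001 111 000
= 010111001111000


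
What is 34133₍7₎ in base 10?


Positional values (base 7):
  3 × 7^0 = 3 × 1 = 3
  3 × 7^1 = 3 × 7 = 21
  1 × 7^2 = 1 × 49 = 49
  4 × 7^3 = 4 × 343 = 1372
  3 × 7^4 = 3 × 2401 = 7203
Sum = 3 + 21 + 49 + 1372 + 7203
= 8648


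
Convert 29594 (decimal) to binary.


Divide by 2 repeatedly:
29594 ÷ 2 = 14797 remainder 0
14797 ÷ 2 = 7398 remainder 1
7398 ÷ 2 = 3699 remainder 0
3699 ÷ 2 = 1849 remainder 1
1849 ÷ 2 = 924 remainder 1
924 ÷ 2 = 462 remainder 0
462 ÷ 2 = 231 remainder 0
231 ÷ 2 = 115 remainder 1
115 ÷ 2 = 57 remainder 1
57 ÷ 2 = 28 remainder 1
28 ÷ 2 = 14 remainder 0
14 ÷ 2 = 7 remainder 0
7 ÷ 2 = 3 remainder 1
3 ÷ 2 = 1 remainder 1
1 ÷ 2 = 0 remainder 1
Reading remainders bottom-up:
= 111001110011010


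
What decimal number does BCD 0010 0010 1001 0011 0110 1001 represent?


Each 4-bit group → digit:
  0010 → 2
  0010 → 2
  1001 → 9
  0011 → 3
  0110 → 6
  1001 → 9
= 229369


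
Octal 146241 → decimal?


Positional values:
Position 0: 1 × 8^0 = 1
Position 1: 4 × 8^1 = 32
Position 2: 2 × 8^2 = 128
Position 3: 6 × 8^3 = 3072
Position 4: 4 × 8^4 = 16384
Position 5: 1 × 8^5 = 32768
Sum = 1 + 32 + 128 + 3072 + 16384 + 32768
= 52385


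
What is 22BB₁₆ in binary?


Each hex digit → 4 binary bits:
  2 = 0010
  2 = 0010
  B = 1011
  B = 1011
Concatenate: 0010 0010 1011 1011
= 0010001010111011


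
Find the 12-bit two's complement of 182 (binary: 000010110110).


Original: 000010110110
Step 1 - Invert all bits: 111101001001
Step 2 - Add 1: 111101001001 + 1
= 111101001010 (represents -182)


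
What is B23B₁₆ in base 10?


Positional values:
Position 0: B × 16^0 = 11 × 1 = 11
Position 1: 3 × 16^1 = 3 × 16 = 48
Position 2: 2 × 16^2 = 2 × 256 = 512
Position 3: B × 16^3 = 11 × 4096 = 45056
Sum = 11 + 48 + 512 + 45056
= 45627


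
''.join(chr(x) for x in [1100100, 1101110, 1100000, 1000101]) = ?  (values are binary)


Codes (binary): 1100100 1101110 1100000 1000101
Per-code ASCII lookup:
  1100100 = 100  (range 97-122: lowercase, 100 - 97 = 3) → 'd'
  1101110 = 110  (range 97-122: lowercase, 110 - 97 = 13) → 'n'
  1100000 = 96  (special character) → '`'
  1000101 = 69  (range 65-90: uppercase, 69 - 65 = 4) → 'E'
= 'dn`E'


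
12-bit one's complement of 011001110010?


Original: 011001110010
Invert all bits:
  bit 0: 0 → 1
  bit 1: 1 → 0
  bit 2: 1 → 0
  bit 3: 0 → 1
  bit 4: 0 → 1
  bit 5: 1 → 0
  bit 6: 1 → 0
  bit 7: 1 → 0
  bit 8: 0 → 1
  bit 9: 0 → 1
  bit 10: 1 → 0
  bit 11: 0 → 1
= 100110001101


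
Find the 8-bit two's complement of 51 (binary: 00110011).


Original: 00110011
Step 1 - Invert all bits: 11001100
Step 2 - Add 1: 11001100 + 1
= 11001101 (represents -51)


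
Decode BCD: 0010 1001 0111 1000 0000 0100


Each 4-bit group → digit:
  0010 → 2
  1001 → 9
  0111 → 7
  1000 → 8
  0000 → 0
  0100 → 4
= 297804


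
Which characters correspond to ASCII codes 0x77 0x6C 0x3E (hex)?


Codes (hex): 0x77 0x6C 0x3E
Per-code ASCII lookup:
  0x77 = 119  (range 97-122: lowercase, 119 - 97 = 22) → 'w'
  0x6C = 108  (range 97-122: lowercase, 108 - 97 = 11) → 'l'
  0x3E = 62  (special character) → '>'
= 'wl>'


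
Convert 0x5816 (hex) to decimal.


Positional values:
Position 0: 6 × 16^0 = 6 × 1 = 6
Position 1: 1 × 16^1 = 1 × 16 = 16
Position 2: 8 × 16^2 = 8 × 256 = 2048
Position 3: 5 × 16^3 = 5 × 4096 = 20480
Sum = 6 + 16 + 2048 + 20480
= 22550


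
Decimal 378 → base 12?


Divide by 12 repeatedly:
378 ÷ 12 = 31 remainder 6
31 ÷ 12 = 2 remainder 7
2 ÷ 12 = 0 remainder 2
Reading remainders bottom-up:
= 276


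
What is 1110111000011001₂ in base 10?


Positional values:
Bit 0: 1 × 2^0 = 1
Bit 3: 1 × 2^3 = 8
Bit 4: 1 × 2^4 = 16
Bit 9: 1 × 2^9 = 512
Bit 10: 1 × 2^10 = 1024
Bit 11: 1 × 2^11 = 2048
Bit 13: 1 × 2^13 = 8192
Bit 14: 1 × 2^14 = 16384
Bit 15: 1 × 2^15 = 32768
Sum = 1 + 8 + 16 + 512 + 1024 + 2048 + 8192 + 16384 + 32768
= 60953


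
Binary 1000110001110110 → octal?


Group into 3-bit groups: 001000110001110110
  001 = 1
  000 = 0
  110 = 6
  001 = 1
  110 = 6
  110 = 6
= 0o106166


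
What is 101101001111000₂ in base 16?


Group into 4-bit nibbles: 0101101001111000
  0101 = 5
  1010 = A
  0111 = 7
  1000 = 8
= 0x5A78


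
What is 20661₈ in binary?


Each octal digit → 3 binary bits:
  2 = 010
  0 = 000
  6 = 110
  6 = 110
  1 = 001
Concatenate: 010 000 110 110 001
= 010000110110001


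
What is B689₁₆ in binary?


Each hex digit → 4 binary bits:
  B = 1011
  6 = 0110
  8 = 1000
  9 = 1001
Concatenate: 1011 0110 1000 1001
= 1011011010001001


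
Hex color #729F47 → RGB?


Hex: #729F47
R = 72₁₆ = 114
G = 9F₁₆ = 159
B = 47₁₆ = 71
= RGB(114, 159, 71)


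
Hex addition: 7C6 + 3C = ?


Align and add column by column (LSB to MSB, each column mod 16 with carry):
  07C6
+ 003C
  ----
  col 0: 6(6) + C(12) + 0 (carry in) = 18 → 2(2), carry out 1
  col 1: C(12) + 3(3) + 1 (carry in) = 16 → 0(0), carry out 1
  col 2: 7(7) + 0(0) + 1 (carry in) = 8 → 8(8), carry out 0
  col 3: 0(0) + 0(0) + 0 (carry in) = 0 → 0(0), carry out 0
Reading digits MSB→LSB: 0802
Strip leading zeros: 802
= 0x802


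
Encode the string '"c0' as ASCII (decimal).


String: '"c0'  (3 characters)
Per-character ASCII lookup:
  '"': special character: '"' = 34
  'c': lowercase starts at 97: 'c' = 97 + 2 = 99
  '0': digits start at 48: '0' = 48 + 0 = 48
= 34 99 48


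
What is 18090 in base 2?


Divide by 2 repeatedly:
18090 ÷ 2 = 9045 remainder 0
9045 ÷ 2 = 4522 remainder 1
4522 ÷ 2 = 2261 remainder 0
2261 ÷ 2 = 1130 remainder 1
1130 ÷ 2 = 565 remainder 0
565 ÷ 2 = 282 remainder 1
282 ÷ 2 = 141 remainder 0
141 ÷ 2 = 70 remainder 1
70 ÷ 2 = 35 remainder 0
35 ÷ 2 = 17 remainder 1
17 ÷ 2 = 8 remainder 1
8 ÷ 2 = 4 remainder 0
4 ÷ 2 = 2 remainder 0
2 ÷ 2 = 1 remainder 0
1 ÷ 2 = 0 remainder 1
Reading remainders bottom-up:
= 100011010101010


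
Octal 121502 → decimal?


Positional values:
Position 0: 2 × 8^0 = 2
Position 1: 0 × 8^1 = 0
Position 2: 5 × 8^2 = 320
Position 3: 1 × 8^3 = 512
Position 4: 2 × 8^4 = 8192
Position 5: 1 × 8^5 = 32768
Sum = 2 + 0 + 320 + 512 + 8192 + 32768
= 41794


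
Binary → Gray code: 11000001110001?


Binary: 11000001110001
Gray code: G = B XOR (B >> 1)
B >> 1 = 01100000111000
11000001110001 XOR 01100000111000:
  1 XOR 0 = 1
  1 XOR 1 = 0
  0 XOR 1 = 1
  0 XOR 0 = 0
  0 XOR 0 = 0
  0 XOR 0 = 0
  0 XOR 0 = 0
  1 XOR 0 = 1
  1 XOR 1 = 0
  1 XOR 1 = 0
  0 XOR 1 = 1
  0 XOR 0 = 0
  0 XOR 0 = 0
  1 XOR 0 = 1
= 10100001001001


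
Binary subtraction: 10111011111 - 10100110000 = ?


Align and subtract column by column (LSB to MSB, borrowing when needed):
  10111011111
- 10100110000
  -----------
  col 0: (1 - 0 borrow-in) - 0 → 1 - 0 = 1, borrow out 0
  col 1: (1 - 0 borrow-in) - 0 → 1 - 0 = 1, borrow out 0
  col 2: (1 - 0 borrow-in) - 0 → 1 - 0 = 1, borrow out 0
  col 3: (1 - 0 borrow-in) - 0 → 1 - 0 = 1, borrow out 0
  col 4: (1 - 0 borrow-in) - 1 → 1 - 1 = 0, borrow out 0
  col 5: (0 - 0 borrow-in) - 1 → borrow from next column: (0+2) - 1 = 1, borrow out 1
  col 6: (1 - 1 borrow-in) - 0 → 0 - 0 = 0, borrow out 0
  col 7: (1 - 0 borrow-in) - 0 → 1 - 0 = 1, borrow out 0
  col 8: (1 - 0 borrow-in) - 1 → 1 - 1 = 0, borrow out 0
  col 9: (0 - 0 borrow-in) - 0 → 0 - 0 = 0, borrow out 0
  col 10: (1 - 0 borrow-in) - 1 → 1 - 1 = 0, borrow out 0
Reading bits MSB→LSB: 00010101111
Strip leading zeros: 10101111
= 10101111


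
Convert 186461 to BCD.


Each digit → 4-bit binary:
  1 → 0001
  8 → 1000
  6 → 0110
  4 → 0100
  6 → 0110
  1 → 0001
= 0001 1000 0110 0100 0110 0001


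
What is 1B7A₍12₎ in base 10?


Positional values (base 12):
  A × 12^0 = 10 × 1 = 10
  7 × 12^1 = 7 × 12 = 84
  B × 12^2 = 11 × 144 = 1584
  1 × 12^3 = 1 × 1728 = 1728
Sum = 10 + 84 + 1584 + 1728
= 3406


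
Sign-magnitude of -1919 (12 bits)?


Sign bit: 1 (negative)
Magnitude: 1919 = 11101111111
= 111101111111


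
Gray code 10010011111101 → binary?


Gray code: 10010011111101
MSB stays the same: 1
Each subsequent bit = prev_binary XOR current_gray:
  B[1] = 1 XOR 0 = 1
  B[2] = 1 XOR 0 = 1
  B[3] = 1 XOR 1 = 0
  B[4] = 0 XOR 0 = 0
  B[5] = 0 XOR 0 = 0
  B[6] = 0 XOR 1 = 1
  B[7] = 1 XOR 1 = 0
  B[8] = 0 XOR 1 = 1
  B[9] = 1 XOR 1 = 0
  B[10] = 0 XOR 1 = 1
  B[11] = 1 XOR 1 = 0
  B[12] = 0 XOR 0 = 0
  B[13] = 0 XOR 1 = 1
= 11100010101001 (14505 decimal)


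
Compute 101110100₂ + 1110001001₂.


Align and add column by column (LSB to MSB, carry propagating):
  00101110100
+ 01110001001
  -----------
  col 0: 0 + 1 + 0 (carry in) = 1 → bit 1, carry out 0
  col 1: 0 + 0 + 0 (carry in) = 0 → bit 0, carry out 0
  col 2: 1 + 0 + 0 (carry in) = 1 → bit 1, carry out 0
  col 3: 0 + 1 + 0 (carry in) = 1 → bit 1, carry out 0
  col 4: 1 + 0 + 0 (carry in) = 1 → bit 1, carry out 0
  col 5: 1 + 0 + 0 (carry in) = 1 → bit 1, carry out 0
  col 6: 1 + 0 + 0 (carry in) = 1 → bit 1, carry out 0
  col 7: 0 + 1 + 0 (carry in) = 1 → bit 1, carry out 0
  col 8: 1 + 1 + 0 (carry in) = 2 → bit 0, carry out 1
  col 9: 0 + 1 + 1 (carry in) = 2 → bit 0, carry out 1
  col 10: 0 + 0 + 1 (carry in) = 1 → bit 1, carry out 0
Reading bits MSB→LSB: 10011111101
Strip leading zeros: 10011111101
= 10011111101


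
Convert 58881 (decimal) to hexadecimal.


Divide by 16 repeatedly:
58881 ÷ 16 = 3680 remainder 1 (1)
3680 ÷ 16 = 230 remainder 0 (0)
230 ÷ 16 = 14 remainder 6 (6)
14 ÷ 16 = 0 remainder 14 (E)
Reading remainders bottom-up:
= 0xE601


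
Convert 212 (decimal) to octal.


Divide by 8 repeatedly:
212 ÷ 8 = 26 remainder 4
26 ÷ 8 = 3 remainder 2
3 ÷ 8 = 0 remainder 3
Reading remainders bottom-up:
= 0o324


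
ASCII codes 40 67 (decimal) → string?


Codes (decimal): 40 67
Per-code ASCII lookup:
  40  (special character) → '('
  67  (range 65-90: uppercase, 67 - 65 = 2) → 'C'
= '(C'


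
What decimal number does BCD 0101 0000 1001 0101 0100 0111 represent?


Each 4-bit group → digit:
  0101 → 5
  0000 → 0
  1001 → 9
  0101 → 5
  0100 → 4
  0111 → 7
= 509547


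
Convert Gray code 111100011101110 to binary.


Gray code: 111100011101110
MSB stays the same: 1
Each subsequent bit = prev_binary XOR current_gray:
  B[1] = 1 XOR 1 = 0
  B[2] = 0 XOR 1 = 1
  B[3] = 1 XOR 1 = 0
  B[4] = 0 XOR 0 = 0
  B[5] = 0 XOR 0 = 0
  B[6] = 0 XOR 0 = 0
  B[7] = 0 XOR 1 = 1
  B[8] = 1 XOR 1 = 0
  B[9] = 0 XOR 1 = 1
  B[10] = 1 XOR 0 = 1
  B[11] = 1 XOR 1 = 0
  B[12] = 0 XOR 1 = 1
  B[13] = 1 XOR 1 = 0
  B[14] = 0 XOR 0 = 0
= 101000010110100 (20660 decimal)


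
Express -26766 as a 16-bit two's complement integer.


Original: 0110100010001110
Step 1 - Invert all bits: 1001011101110001
Step 2 - Add 1: 1001011101110001 + 1
= 1001011101110010 (represents -26766)


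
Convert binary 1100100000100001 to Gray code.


Binary: 1100100000100001
Gray code: G = B XOR (B >> 1)
B >> 1 = 0110010000010000
1100100000100001 XOR 0110010000010000:
  1 XOR 0 = 1
  1 XOR 1 = 0
  0 XOR 1 = 1
  0 XOR 0 = 0
  1 XOR 0 = 1
  0 XOR 1 = 1
  0 XOR 0 = 0
  0 XOR 0 = 0
  0 XOR 0 = 0
  0 XOR 0 = 0
  1 XOR 0 = 1
  0 XOR 1 = 1
  0 XOR 0 = 0
  0 XOR 0 = 0
  0 XOR 0 = 0
  1 XOR 0 = 1
= 1010110000110001


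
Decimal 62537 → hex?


Divide by 16 repeatedly:
62537 ÷ 16 = 3908 remainder 9 (9)
3908 ÷ 16 = 244 remainder 4 (4)
244 ÷ 16 = 15 remainder 4 (4)
15 ÷ 16 = 0 remainder 15 (F)
Reading remainders bottom-up:
= 0xF449


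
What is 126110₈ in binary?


Each octal digit → 3 binary bits:
  1 = 001
  2 = 010
  6 = 110
  1 = 001
  1 = 001
  0 = 000
Concatenate: 001 010 110 001 001 000
= 001010110001001000


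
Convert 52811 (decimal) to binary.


Divide by 2 repeatedly:
52811 ÷ 2 = 26405 remainder 1
26405 ÷ 2 = 13202 remainder 1
13202 ÷ 2 = 6601 remainder 0
6601 ÷ 2 = 3300 remainder 1
3300 ÷ 2 = 1650 remainder 0
1650 ÷ 2 = 825 remainder 0
825 ÷ 2 = 412 remainder 1
412 ÷ 2 = 206 remainder 0
206 ÷ 2 = 103 remainder 0
103 ÷ 2 = 51 remainder 1
51 ÷ 2 = 25 remainder 1
25 ÷ 2 = 12 remainder 1
12 ÷ 2 = 6 remainder 0
6 ÷ 2 = 3 remainder 0
3 ÷ 2 = 1 remainder 1
1 ÷ 2 = 0 remainder 1
Reading remainders bottom-up:
= 1100111001001011


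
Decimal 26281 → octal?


Divide by 8 repeatedly:
26281 ÷ 8 = 3285 remainder 1
3285 ÷ 8 = 410 remainder 5
410 ÷ 8 = 51 remainder 2
51 ÷ 8 = 6 remainder 3
6 ÷ 8 = 0 remainder 6
Reading remainders bottom-up:
= 0o63251


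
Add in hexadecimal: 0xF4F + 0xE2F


Align and add column by column (LSB to MSB, each column mod 16 with carry):
  0F4F
+ 0E2F
  ----
  col 0: F(15) + F(15) + 0 (carry in) = 30 → E(14), carry out 1
  col 1: 4(4) + 2(2) + 1 (carry in) = 7 → 7(7), carry out 0
  col 2: F(15) + E(14) + 0 (carry in) = 29 → D(13), carry out 1
  col 3: 0(0) + 0(0) + 1 (carry in) = 1 → 1(1), carry out 0
Reading digits MSB→LSB: 1D7E
Strip leading zeros: 1D7E
= 0x1D7E


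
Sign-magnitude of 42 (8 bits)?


Sign bit: 0 (positive)
Magnitude: 42 = 0101010
= 00101010


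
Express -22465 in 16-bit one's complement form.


Original: 0101011111000001
Invert all bits:
  bit 0: 0 → 1
  bit 1: 1 → 0
  bit 2: 0 → 1
  bit 3: 1 → 0
  bit 4: 0 → 1
  bit 5: 1 → 0
  bit 6: 1 → 0
  bit 7: 1 → 0
  bit 8: 1 → 0
  bit 9: 1 → 0
  bit 10: 0 → 1
  bit 11: 0 → 1
  bit 12: 0 → 1
  bit 13: 0 → 1
  bit 14: 0 → 1
  bit 15: 1 → 0
= 1010100000111110


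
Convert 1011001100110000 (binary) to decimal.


Positional values:
Bit 4: 1 × 2^4 = 16
Bit 5: 1 × 2^5 = 32
Bit 8: 1 × 2^8 = 256
Bit 9: 1 × 2^9 = 512
Bit 12: 1 × 2^12 = 4096
Bit 13: 1 × 2^13 = 8192
Bit 15: 1 × 2^15 = 32768
Sum = 16 + 32 + 256 + 512 + 4096 + 8192 + 32768
= 45872


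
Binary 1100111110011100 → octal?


Group into 3-bit groups: 001100111110011100
  001 = 1
  100 = 4
  111 = 7
  110 = 6
  011 = 3
  100 = 4
= 0o147634


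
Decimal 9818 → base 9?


Divide by 9 repeatedly:
9818 ÷ 9 = 1090 remainder 8
1090 ÷ 9 = 121 remainder 1
121 ÷ 9 = 13 remainder 4
13 ÷ 9 = 1 remainder 4
1 ÷ 9 = 0 remainder 1
Reading remainders bottom-up:
= 14418


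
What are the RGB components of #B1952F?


Hex: #B1952F
R = B1₁₆ = 177
G = 95₁₆ = 149
B = 2F₁₆ = 47
= RGB(177, 149, 47)


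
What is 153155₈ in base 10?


Positional values:
Position 0: 5 × 8^0 = 5
Position 1: 5 × 8^1 = 40
Position 2: 1 × 8^2 = 64
Position 3: 3 × 8^3 = 1536
Position 4: 5 × 8^4 = 20480
Position 5: 1 × 8^5 = 32768
Sum = 5 + 40 + 64 + 1536 + 20480 + 32768
= 54893


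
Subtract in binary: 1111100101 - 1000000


Align and subtract column by column (LSB to MSB, borrowing when needed):
  1111100101
- 0001000000
  ----------
  col 0: (1 - 0 borrow-in) - 0 → 1 - 0 = 1, borrow out 0
  col 1: (0 - 0 borrow-in) - 0 → 0 - 0 = 0, borrow out 0
  col 2: (1 - 0 borrow-in) - 0 → 1 - 0 = 1, borrow out 0
  col 3: (0 - 0 borrow-in) - 0 → 0 - 0 = 0, borrow out 0
  col 4: (0 - 0 borrow-in) - 0 → 0 - 0 = 0, borrow out 0
  col 5: (1 - 0 borrow-in) - 0 → 1 - 0 = 1, borrow out 0
  col 6: (1 - 0 borrow-in) - 1 → 1 - 1 = 0, borrow out 0
  col 7: (1 - 0 borrow-in) - 0 → 1 - 0 = 1, borrow out 0
  col 8: (1 - 0 borrow-in) - 0 → 1 - 0 = 1, borrow out 0
  col 9: (1 - 0 borrow-in) - 0 → 1 - 0 = 1, borrow out 0
Reading bits MSB→LSB: 1110100101
Strip leading zeros: 1110100101
= 1110100101


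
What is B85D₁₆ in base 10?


Positional values:
Position 0: D × 16^0 = 13 × 1 = 13
Position 1: 5 × 16^1 = 5 × 16 = 80
Position 2: 8 × 16^2 = 8 × 256 = 2048
Position 3: B × 16^3 = 11 × 4096 = 45056
Sum = 13 + 80 + 2048 + 45056
= 47197


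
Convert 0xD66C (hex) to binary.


Each hex digit → 4 binary bits:
  D = 1101
  6 = 0110
  6 = 0110
  C = 1100
Concatenate: 1101 0110 0110 1100
= 1101011001101100


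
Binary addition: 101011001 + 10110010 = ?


Align and add column by column (LSB to MSB, carry propagating):
  0101011001
+ 0010110010
  ----------
  col 0: 1 + 0 + 0 (carry in) = 1 → bit 1, carry out 0
  col 1: 0 + 1 + 0 (carry in) = 1 → bit 1, carry out 0
  col 2: 0 + 0 + 0 (carry in) = 0 → bit 0, carry out 0
  col 3: 1 + 0 + 0 (carry in) = 1 → bit 1, carry out 0
  col 4: 1 + 1 + 0 (carry in) = 2 → bit 0, carry out 1
  col 5: 0 + 1 + 1 (carry in) = 2 → bit 0, carry out 1
  col 6: 1 + 0 + 1 (carry in) = 2 → bit 0, carry out 1
  col 7: 0 + 1 + 1 (carry in) = 2 → bit 0, carry out 1
  col 8: 1 + 0 + 1 (carry in) = 2 → bit 0, carry out 1
  col 9: 0 + 0 + 1 (carry in) = 1 → bit 1, carry out 0
Reading bits MSB→LSB: 1000001011
Strip leading zeros: 1000001011
= 1000001011


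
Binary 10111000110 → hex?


Group into 4-bit nibbles: 010111000110
  0101 = 5
  1100 = C
  0110 = 6
= 0x5C6


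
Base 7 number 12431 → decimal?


Positional values (base 7):
  1 × 7^0 = 1 × 1 = 1
  3 × 7^1 = 3 × 7 = 21
  4 × 7^2 = 4 × 49 = 196
  2 × 7^3 = 2 × 343 = 686
  1 × 7^4 = 1 × 2401 = 2401
Sum = 1 + 21 + 196 + 686 + 2401
= 3305


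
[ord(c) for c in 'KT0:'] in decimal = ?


String: 'KT0:'  (4 characters)
Per-character ASCII lookup:
  'K': uppercase starts at 65: 'K' = 65 + 10 = 75
  'T': uppercase starts at 65: 'T' = 65 + 19 = 84
  '0': digits start at 48: '0' = 48 + 0 = 48
  ':': special character: ':' = 58
= 75 84 48 58


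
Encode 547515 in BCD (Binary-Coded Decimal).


Each digit → 4-bit binary:
  5 → 0101
  4 → 0100
  7 → 0111
  5 → 0101
  1 → 0001
  5 → 0101
= 0101 0100 0111 0101 0001 0101


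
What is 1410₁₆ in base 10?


Positional values:
Position 0: 0 × 16^0 = 0 × 1 = 0
Position 1: 1 × 16^1 = 1 × 16 = 16
Position 2: 4 × 16^2 = 4 × 256 = 1024
Position 3: 1 × 16^3 = 1 × 4096 = 4096
Sum = 0 + 16 + 1024 + 4096
= 5136


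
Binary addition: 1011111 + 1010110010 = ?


Align and add column by column (LSB to MSB, carry propagating):
  00001011111
+ 01010110010
  -----------
  col 0: 1 + 0 + 0 (carry in) = 1 → bit 1, carry out 0
  col 1: 1 + 1 + 0 (carry in) = 2 → bit 0, carry out 1
  col 2: 1 + 0 + 1 (carry in) = 2 → bit 0, carry out 1
  col 3: 1 + 0 + 1 (carry in) = 2 → bit 0, carry out 1
  col 4: 1 + 1 + 1 (carry in) = 3 → bit 1, carry out 1
  col 5: 0 + 1 + 1 (carry in) = 2 → bit 0, carry out 1
  col 6: 1 + 0 + 1 (carry in) = 2 → bit 0, carry out 1
  col 7: 0 + 1 + 1 (carry in) = 2 → bit 0, carry out 1
  col 8: 0 + 0 + 1 (carry in) = 1 → bit 1, carry out 0
  col 9: 0 + 1 + 0 (carry in) = 1 → bit 1, carry out 0
  col 10: 0 + 0 + 0 (carry in) = 0 → bit 0, carry out 0
Reading bits MSB→LSB: 01100010001
Strip leading zeros: 1100010001
= 1100010001


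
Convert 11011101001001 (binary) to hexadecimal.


Group into 4-bit nibbles: 0011011101001001
  0011 = 3
  0111 = 7
  0100 = 4
  1001 = 9
= 0x3749


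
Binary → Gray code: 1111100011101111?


Binary: 1111100011101111
Gray code: G = B XOR (B >> 1)
B >> 1 = 0111110001110111
1111100011101111 XOR 0111110001110111:
  1 XOR 0 = 1
  1 XOR 1 = 0
  1 XOR 1 = 0
  1 XOR 1 = 0
  1 XOR 1 = 0
  0 XOR 1 = 1
  0 XOR 0 = 0
  0 XOR 0 = 0
  1 XOR 0 = 1
  1 XOR 1 = 0
  1 XOR 1 = 0
  0 XOR 1 = 1
  1 XOR 0 = 1
  1 XOR 1 = 0
  1 XOR 1 = 0
  1 XOR 1 = 0
= 1000010010011000


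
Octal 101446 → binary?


Each octal digit → 3 binary bits:
  1 = 001
  0 = 000
  1 = 001
  4 = 100
  4 = 100
  6 = 110
Concatenate: 001 000 001 100 100 110
= 001000001100100110


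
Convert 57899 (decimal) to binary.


Divide by 2 repeatedly:
57899 ÷ 2 = 28949 remainder 1
28949 ÷ 2 = 14474 remainder 1
14474 ÷ 2 = 7237 remainder 0
7237 ÷ 2 = 3618 remainder 1
3618 ÷ 2 = 1809 remainder 0
1809 ÷ 2 = 904 remainder 1
904 ÷ 2 = 452 remainder 0
452 ÷ 2 = 226 remainder 0
226 ÷ 2 = 113 remainder 0
113 ÷ 2 = 56 remainder 1
56 ÷ 2 = 28 remainder 0
28 ÷ 2 = 14 remainder 0
14 ÷ 2 = 7 remainder 0
7 ÷ 2 = 3 remainder 1
3 ÷ 2 = 1 remainder 1
1 ÷ 2 = 0 remainder 1
Reading remainders bottom-up:
= 1110001000101011


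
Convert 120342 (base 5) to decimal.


Positional values (base 5):
  2 × 5^0 = 2 × 1 = 2
  4 × 5^1 = 4 × 5 = 20
  3 × 5^2 = 3 × 25 = 75
  0 × 5^3 = 0 × 125 = 0
  2 × 5^4 = 2 × 625 = 1250
  1 × 5^5 = 1 × 3125 = 3125
Sum = 2 + 20 + 75 + 0 + 1250 + 3125
= 4472


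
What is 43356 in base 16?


Divide by 16 repeatedly:
43356 ÷ 16 = 2709 remainder 12 (C)
2709 ÷ 16 = 169 remainder 5 (5)
169 ÷ 16 = 10 remainder 9 (9)
10 ÷ 16 = 0 remainder 10 (A)
Reading remainders bottom-up:
= 0xA95C


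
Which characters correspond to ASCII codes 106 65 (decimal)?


Codes (decimal): 106 65
Per-code ASCII lookup:
  106  (range 97-122: lowercase, 106 - 97 = 9) → 'j'
  65  (range 65-90: uppercase, 65 - 65 = 0) → 'A'
= 'jA'
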